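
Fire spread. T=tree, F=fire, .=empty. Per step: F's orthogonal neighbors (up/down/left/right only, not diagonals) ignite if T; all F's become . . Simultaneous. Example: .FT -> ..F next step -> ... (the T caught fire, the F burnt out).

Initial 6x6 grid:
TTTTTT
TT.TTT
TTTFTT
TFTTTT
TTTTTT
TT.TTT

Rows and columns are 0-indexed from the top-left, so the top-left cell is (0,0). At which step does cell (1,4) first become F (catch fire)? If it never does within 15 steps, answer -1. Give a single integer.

Step 1: cell (1,4)='T' (+8 fires, +2 burnt)
Step 2: cell (1,4)='F' (+10 fires, +8 burnt)
  -> target ignites at step 2
Step 3: cell (1,4)='.' (+9 fires, +10 burnt)
Step 4: cell (1,4)='.' (+4 fires, +9 burnt)
Step 5: cell (1,4)='.' (+1 fires, +4 burnt)
Step 6: cell (1,4)='.' (+0 fires, +1 burnt)
  fire out at step 6

2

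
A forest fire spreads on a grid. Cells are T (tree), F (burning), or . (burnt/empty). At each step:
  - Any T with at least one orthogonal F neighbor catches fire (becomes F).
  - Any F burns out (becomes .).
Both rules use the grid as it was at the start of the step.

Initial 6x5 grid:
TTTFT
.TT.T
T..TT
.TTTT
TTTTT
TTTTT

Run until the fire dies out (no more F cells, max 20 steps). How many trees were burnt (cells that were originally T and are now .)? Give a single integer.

Answer: 23

Derivation:
Step 1: +2 fires, +1 burnt (F count now 2)
Step 2: +3 fires, +2 burnt (F count now 3)
Step 3: +3 fires, +3 burnt (F count now 3)
Step 4: +2 fires, +3 burnt (F count now 2)
Step 5: +2 fires, +2 burnt (F count now 2)
Step 6: +3 fires, +2 burnt (F count now 3)
Step 7: +3 fires, +3 burnt (F count now 3)
Step 8: +2 fires, +3 burnt (F count now 2)
Step 9: +2 fires, +2 burnt (F count now 2)
Step 10: +1 fires, +2 burnt (F count now 1)
Step 11: +0 fires, +1 burnt (F count now 0)
Fire out after step 11
Initially T: 24, now '.': 29
Total burnt (originally-T cells now '.'): 23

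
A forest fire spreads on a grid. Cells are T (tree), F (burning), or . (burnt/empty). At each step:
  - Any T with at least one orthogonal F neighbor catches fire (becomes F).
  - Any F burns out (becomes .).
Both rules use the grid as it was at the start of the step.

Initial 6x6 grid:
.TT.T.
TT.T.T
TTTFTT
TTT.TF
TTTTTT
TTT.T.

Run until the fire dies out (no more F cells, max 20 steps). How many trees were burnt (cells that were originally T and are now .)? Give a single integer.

Answer: 25

Derivation:
Step 1: +6 fires, +2 burnt (F count now 6)
Step 2: +4 fires, +6 burnt (F count now 4)
Step 3: +6 fires, +4 burnt (F count now 6)
Step 4: +5 fires, +6 burnt (F count now 5)
Step 5: +3 fires, +5 burnt (F count now 3)
Step 6: +1 fires, +3 burnt (F count now 1)
Step 7: +0 fires, +1 burnt (F count now 0)
Fire out after step 7
Initially T: 26, now '.': 35
Total burnt (originally-T cells now '.'): 25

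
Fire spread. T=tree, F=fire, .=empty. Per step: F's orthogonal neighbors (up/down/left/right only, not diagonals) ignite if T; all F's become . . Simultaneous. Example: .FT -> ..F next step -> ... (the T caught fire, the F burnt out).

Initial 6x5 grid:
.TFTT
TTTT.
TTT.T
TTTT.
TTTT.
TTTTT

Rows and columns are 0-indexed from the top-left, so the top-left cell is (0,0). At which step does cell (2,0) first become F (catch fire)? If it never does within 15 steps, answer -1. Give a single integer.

Step 1: cell (2,0)='T' (+3 fires, +1 burnt)
Step 2: cell (2,0)='T' (+4 fires, +3 burnt)
Step 3: cell (2,0)='T' (+3 fires, +4 burnt)
Step 4: cell (2,0)='F' (+4 fires, +3 burnt)
  -> target ignites at step 4
Step 5: cell (2,0)='.' (+4 fires, +4 burnt)
Step 6: cell (2,0)='.' (+3 fires, +4 burnt)
Step 7: cell (2,0)='.' (+2 fires, +3 burnt)
Step 8: cell (2,0)='.' (+0 fires, +2 burnt)
  fire out at step 8

4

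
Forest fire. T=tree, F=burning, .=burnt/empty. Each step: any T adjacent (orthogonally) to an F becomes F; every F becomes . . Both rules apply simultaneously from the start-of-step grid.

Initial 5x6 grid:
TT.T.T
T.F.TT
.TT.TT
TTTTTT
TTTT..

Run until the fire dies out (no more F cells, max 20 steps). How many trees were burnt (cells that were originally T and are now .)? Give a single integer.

Answer: 17

Derivation:
Step 1: +1 fires, +1 burnt (F count now 1)
Step 2: +2 fires, +1 burnt (F count now 2)
Step 3: +3 fires, +2 burnt (F count now 3)
Step 4: +4 fires, +3 burnt (F count now 4)
Step 5: +3 fires, +4 burnt (F count now 3)
Step 6: +2 fires, +3 burnt (F count now 2)
Step 7: +1 fires, +2 burnt (F count now 1)
Step 8: +1 fires, +1 burnt (F count now 1)
Step 9: +0 fires, +1 burnt (F count now 0)
Fire out after step 9
Initially T: 21, now '.': 26
Total burnt (originally-T cells now '.'): 17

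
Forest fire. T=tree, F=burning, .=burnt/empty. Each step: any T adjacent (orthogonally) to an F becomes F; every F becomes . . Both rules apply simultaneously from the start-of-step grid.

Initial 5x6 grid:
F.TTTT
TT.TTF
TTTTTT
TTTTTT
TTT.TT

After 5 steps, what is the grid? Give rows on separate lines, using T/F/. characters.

Step 1: 4 trees catch fire, 2 burn out
  ..TTTF
  FT.TF.
  TTTTTF
  TTTTTT
  TTT.TT
Step 2: 6 trees catch fire, 4 burn out
  ..TTF.
  .F.F..
  FTTTF.
  TTTTTF
  TTT.TT
Step 3: 6 trees catch fire, 6 burn out
  ..TF..
  ......
  .FTF..
  FTTTF.
  TTT.TF
Step 4: 6 trees catch fire, 6 burn out
  ..F...
  ......
  ..F...
  .FTF..
  FTT.F.
Step 5: 2 trees catch fire, 6 burn out
  ......
  ......
  ......
  ..F...
  .FT...

......
......
......
..F...
.FT...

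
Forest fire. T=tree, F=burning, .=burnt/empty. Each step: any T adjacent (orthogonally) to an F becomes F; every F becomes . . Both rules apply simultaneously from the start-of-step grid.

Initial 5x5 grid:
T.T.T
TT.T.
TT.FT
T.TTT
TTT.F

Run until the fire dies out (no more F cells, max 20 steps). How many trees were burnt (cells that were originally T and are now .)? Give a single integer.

Step 1: +4 fires, +2 burnt (F count now 4)
Step 2: +1 fires, +4 burnt (F count now 1)
Step 3: +1 fires, +1 burnt (F count now 1)
Step 4: +1 fires, +1 burnt (F count now 1)
Step 5: +1 fires, +1 burnt (F count now 1)
Step 6: +1 fires, +1 burnt (F count now 1)
Step 7: +1 fires, +1 burnt (F count now 1)
Step 8: +2 fires, +1 burnt (F count now 2)
Step 9: +2 fires, +2 burnt (F count now 2)
Step 10: +0 fires, +2 burnt (F count now 0)
Fire out after step 10
Initially T: 16, now '.': 23
Total burnt (originally-T cells now '.'): 14

Answer: 14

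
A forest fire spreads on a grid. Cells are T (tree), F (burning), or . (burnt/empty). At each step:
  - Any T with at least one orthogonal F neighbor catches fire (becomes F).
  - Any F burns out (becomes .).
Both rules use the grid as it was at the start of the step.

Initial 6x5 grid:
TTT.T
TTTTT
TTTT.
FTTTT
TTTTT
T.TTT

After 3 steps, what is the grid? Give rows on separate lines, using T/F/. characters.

Step 1: 3 trees catch fire, 1 burn out
  TTT.T
  TTTTT
  FTTT.
  .FTTT
  FTTTT
  T.TTT
Step 2: 5 trees catch fire, 3 burn out
  TTT.T
  FTTTT
  .FTT.
  ..FTT
  .FTTT
  F.TTT
Step 3: 5 trees catch fire, 5 burn out
  FTT.T
  .FTTT
  ..FT.
  ...FT
  ..FTT
  ..TTT

FTT.T
.FTTT
..FT.
...FT
..FTT
..TTT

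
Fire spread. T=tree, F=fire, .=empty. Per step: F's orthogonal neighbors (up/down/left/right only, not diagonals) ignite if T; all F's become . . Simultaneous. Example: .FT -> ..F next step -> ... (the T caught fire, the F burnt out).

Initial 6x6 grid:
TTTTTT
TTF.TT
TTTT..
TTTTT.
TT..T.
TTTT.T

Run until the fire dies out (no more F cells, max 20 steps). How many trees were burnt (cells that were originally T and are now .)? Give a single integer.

Step 1: +3 fires, +1 burnt (F count now 3)
Step 2: +6 fires, +3 burnt (F count now 6)
Step 3: +5 fires, +6 burnt (F count now 5)
Step 4: +5 fires, +5 burnt (F count now 5)
Step 5: +4 fires, +5 burnt (F count now 4)
Step 6: +2 fires, +4 burnt (F count now 2)
Step 7: +1 fires, +2 burnt (F count now 1)
Step 8: +0 fires, +1 burnt (F count now 0)
Fire out after step 8
Initially T: 27, now '.': 35
Total burnt (originally-T cells now '.'): 26

Answer: 26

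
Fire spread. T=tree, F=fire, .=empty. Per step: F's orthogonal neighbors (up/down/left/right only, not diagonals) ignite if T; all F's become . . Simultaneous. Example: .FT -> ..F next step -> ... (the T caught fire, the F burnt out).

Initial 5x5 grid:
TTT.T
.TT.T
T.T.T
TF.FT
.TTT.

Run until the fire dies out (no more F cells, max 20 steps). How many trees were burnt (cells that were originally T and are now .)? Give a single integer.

Step 1: +4 fires, +2 burnt (F count now 4)
Step 2: +3 fires, +4 burnt (F count now 3)
Step 3: +1 fires, +3 burnt (F count now 1)
Step 4: +1 fires, +1 burnt (F count now 1)
Step 5: +0 fires, +1 burnt (F count now 0)
Fire out after step 5
Initially T: 15, now '.': 19
Total burnt (originally-T cells now '.'): 9

Answer: 9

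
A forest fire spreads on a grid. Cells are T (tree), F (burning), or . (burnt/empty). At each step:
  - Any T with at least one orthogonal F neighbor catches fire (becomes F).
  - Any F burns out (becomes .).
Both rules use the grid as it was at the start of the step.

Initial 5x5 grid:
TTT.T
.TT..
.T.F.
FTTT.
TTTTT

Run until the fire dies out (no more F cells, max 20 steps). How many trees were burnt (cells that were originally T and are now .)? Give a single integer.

Step 1: +3 fires, +2 burnt (F count now 3)
Step 2: +4 fires, +3 burnt (F count now 4)
Step 3: +3 fires, +4 burnt (F count now 3)
Step 4: +2 fires, +3 burnt (F count now 2)
Step 5: +2 fires, +2 burnt (F count now 2)
Step 6: +0 fires, +2 burnt (F count now 0)
Fire out after step 6
Initially T: 15, now '.': 24
Total burnt (originally-T cells now '.'): 14

Answer: 14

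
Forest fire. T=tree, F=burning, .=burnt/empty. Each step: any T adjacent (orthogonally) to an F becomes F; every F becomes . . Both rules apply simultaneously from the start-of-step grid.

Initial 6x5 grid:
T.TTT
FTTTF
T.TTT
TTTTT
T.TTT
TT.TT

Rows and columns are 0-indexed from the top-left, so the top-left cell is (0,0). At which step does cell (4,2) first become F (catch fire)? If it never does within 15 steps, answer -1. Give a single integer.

Step 1: cell (4,2)='T' (+6 fires, +2 burnt)
Step 2: cell (4,2)='T' (+5 fires, +6 burnt)
Step 3: cell (4,2)='T' (+6 fires, +5 burnt)
Step 4: cell (4,2)='T' (+4 fires, +6 burnt)
Step 5: cell (4,2)='F' (+3 fires, +4 burnt)
  -> target ignites at step 5
Step 6: cell (4,2)='.' (+0 fires, +3 burnt)
  fire out at step 6

5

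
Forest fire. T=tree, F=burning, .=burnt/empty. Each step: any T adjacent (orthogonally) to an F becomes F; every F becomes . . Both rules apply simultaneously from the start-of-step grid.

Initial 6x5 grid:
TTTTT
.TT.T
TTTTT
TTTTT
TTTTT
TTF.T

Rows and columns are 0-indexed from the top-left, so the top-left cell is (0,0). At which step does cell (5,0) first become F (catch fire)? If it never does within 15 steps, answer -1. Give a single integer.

Step 1: cell (5,0)='T' (+2 fires, +1 burnt)
Step 2: cell (5,0)='F' (+4 fires, +2 burnt)
  -> target ignites at step 2
Step 3: cell (5,0)='.' (+5 fires, +4 burnt)
Step 4: cell (5,0)='.' (+6 fires, +5 burnt)
Step 5: cell (5,0)='.' (+4 fires, +6 burnt)
Step 6: cell (5,0)='.' (+3 fires, +4 burnt)
Step 7: cell (5,0)='.' (+2 fires, +3 burnt)
Step 8: cell (5,0)='.' (+0 fires, +2 burnt)
  fire out at step 8

2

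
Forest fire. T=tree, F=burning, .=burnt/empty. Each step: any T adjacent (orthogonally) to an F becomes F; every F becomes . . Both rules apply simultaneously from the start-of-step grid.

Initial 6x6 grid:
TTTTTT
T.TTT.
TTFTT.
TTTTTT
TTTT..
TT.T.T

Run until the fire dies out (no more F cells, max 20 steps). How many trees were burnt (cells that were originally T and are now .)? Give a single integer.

Step 1: +4 fires, +1 burnt (F count now 4)
Step 2: +7 fires, +4 burnt (F count now 7)
Step 3: +8 fires, +7 burnt (F count now 8)
Step 4: +6 fires, +8 burnt (F count now 6)
Step 5: +2 fires, +6 burnt (F count now 2)
Step 6: +0 fires, +2 burnt (F count now 0)
Fire out after step 6
Initially T: 28, now '.': 35
Total burnt (originally-T cells now '.'): 27

Answer: 27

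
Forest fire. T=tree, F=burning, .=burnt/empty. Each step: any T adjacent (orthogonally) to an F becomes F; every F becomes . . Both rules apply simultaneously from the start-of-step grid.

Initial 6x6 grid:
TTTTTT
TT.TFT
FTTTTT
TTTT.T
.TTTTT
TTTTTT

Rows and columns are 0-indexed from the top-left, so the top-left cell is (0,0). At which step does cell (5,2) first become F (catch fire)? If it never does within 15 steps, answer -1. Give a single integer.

Step 1: cell (5,2)='T' (+7 fires, +2 burnt)
Step 2: cell (5,2)='T' (+8 fires, +7 burnt)
Step 3: cell (5,2)='T' (+6 fires, +8 burnt)
Step 4: cell (5,2)='T' (+4 fires, +6 burnt)
Step 5: cell (5,2)='F' (+5 fires, +4 burnt)
  -> target ignites at step 5
Step 6: cell (5,2)='.' (+1 fires, +5 burnt)
Step 7: cell (5,2)='.' (+0 fires, +1 burnt)
  fire out at step 7

5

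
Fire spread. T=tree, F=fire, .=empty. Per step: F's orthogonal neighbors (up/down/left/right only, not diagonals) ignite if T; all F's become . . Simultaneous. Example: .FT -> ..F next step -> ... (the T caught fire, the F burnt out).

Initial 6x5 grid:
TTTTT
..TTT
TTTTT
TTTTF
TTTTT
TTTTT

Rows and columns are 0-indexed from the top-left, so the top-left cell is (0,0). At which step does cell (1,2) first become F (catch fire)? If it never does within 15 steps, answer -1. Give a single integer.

Step 1: cell (1,2)='T' (+3 fires, +1 burnt)
Step 2: cell (1,2)='T' (+5 fires, +3 burnt)
Step 3: cell (1,2)='T' (+6 fires, +5 burnt)
Step 4: cell (1,2)='F' (+6 fires, +6 burnt)
  -> target ignites at step 4
Step 5: cell (1,2)='.' (+4 fires, +6 burnt)
Step 6: cell (1,2)='.' (+2 fires, +4 burnt)
Step 7: cell (1,2)='.' (+1 fires, +2 burnt)
Step 8: cell (1,2)='.' (+0 fires, +1 burnt)
  fire out at step 8

4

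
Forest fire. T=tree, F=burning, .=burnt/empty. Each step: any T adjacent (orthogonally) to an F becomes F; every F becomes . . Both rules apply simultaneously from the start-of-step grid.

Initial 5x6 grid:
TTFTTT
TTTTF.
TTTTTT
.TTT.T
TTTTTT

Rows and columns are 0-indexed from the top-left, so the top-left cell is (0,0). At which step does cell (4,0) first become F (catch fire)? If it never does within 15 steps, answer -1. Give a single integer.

Step 1: cell (4,0)='T' (+6 fires, +2 burnt)
Step 2: cell (4,0)='T' (+6 fires, +6 burnt)
Step 3: cell (4,0)='T' (+5 fires, +6 burnt)
Step 4: cell (4,0)='T' (+5 fires, +5 burnt)
Step 5: cell (4,0)='T' (+2 fires, +5 burnt)
Step 6: cell (4,0)='F' (+1 fires, +2 burnt)
  -> target ignites at step 6
Step 7: cell (4,0)='.' (+0 fires, +1 burnt)
  fire out at step 7

6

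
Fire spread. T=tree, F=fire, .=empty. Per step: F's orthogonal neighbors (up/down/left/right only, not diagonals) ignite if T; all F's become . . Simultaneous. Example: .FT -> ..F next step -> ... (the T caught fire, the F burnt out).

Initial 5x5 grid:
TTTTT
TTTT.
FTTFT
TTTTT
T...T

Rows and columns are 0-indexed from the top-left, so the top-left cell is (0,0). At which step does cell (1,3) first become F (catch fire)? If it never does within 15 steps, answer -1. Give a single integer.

Step 1: cell (1,3)='F' (+7 fires, +2 burnt)
  -> target ignites at step 1
Step 2: cell (1,3)='.' (+8 fires, +7 burnt)
Step 3: cell (1,3)='.' (+4 fires, +8 burnt)
Step 4: cell (1,3)='.' (+0 fires, +4 burnt)
  fire out at step 4

1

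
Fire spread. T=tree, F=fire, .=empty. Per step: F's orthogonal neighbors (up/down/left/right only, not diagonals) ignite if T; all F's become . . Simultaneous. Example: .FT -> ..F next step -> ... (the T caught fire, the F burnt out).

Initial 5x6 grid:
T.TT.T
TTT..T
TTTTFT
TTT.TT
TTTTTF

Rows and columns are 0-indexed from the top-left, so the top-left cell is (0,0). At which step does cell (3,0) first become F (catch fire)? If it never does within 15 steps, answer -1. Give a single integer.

Step 1: cell (3,0)='T' (+5 fires, +2 burnt)
Step 2: cell (3,0)='T' (+3 fires, +5 burnt)
Step 3: cell (3,0)='T' (+5 fires, +3 burnt)
Step 4: cell (3,0)='T' (+5 fires, +5 burnt)
Step 5: cell (3,0)='F' (+4 fires, +5 burnt)
  -> target ignites at step 5
Step 6: cell (3,0)='.' (+1 fires, +4 burnt)
Step 7: cell (3,0)='.' (+0 fires, +1 burnt)
  fire out at step 7

5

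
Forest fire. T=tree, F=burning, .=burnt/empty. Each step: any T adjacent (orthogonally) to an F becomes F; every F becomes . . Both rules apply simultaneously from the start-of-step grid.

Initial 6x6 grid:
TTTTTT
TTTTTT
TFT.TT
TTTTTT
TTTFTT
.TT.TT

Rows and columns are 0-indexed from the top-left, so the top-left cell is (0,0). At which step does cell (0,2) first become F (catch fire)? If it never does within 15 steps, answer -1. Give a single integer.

Step 1: cell (0,2)='T' (+7 fires, +2 burnt)
Step 2: cell (0,2)='T' (+10 fires, +7 burnt)
Step 3: cell (0,2)='F' (+8 fires, +10 burnt)
  -> target ignites at step 3
Step 4: cell (0,2)='.' (+3 fires, +8 burnt)
Step 5: cell (0,2)='.' (+2 fires, +3 burnt)
Step 6: cell (0,2)='.' (+1 fires, +2 burnt)
Step 7: cell (0,2)='.' (+0 fires, +1 burnt)
  fire out at step 7

3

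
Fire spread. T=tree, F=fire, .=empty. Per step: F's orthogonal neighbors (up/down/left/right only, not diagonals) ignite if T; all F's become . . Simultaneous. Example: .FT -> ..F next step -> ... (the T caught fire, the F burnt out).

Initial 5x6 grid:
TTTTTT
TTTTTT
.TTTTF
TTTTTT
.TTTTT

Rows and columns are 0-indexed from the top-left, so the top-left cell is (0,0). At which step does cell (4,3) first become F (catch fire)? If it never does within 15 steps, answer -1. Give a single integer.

Step 1: cell (4,3)='T' (+3 fires, +1 burnt)
Step 2: cell (4,3)='T' (+5 fires, +3 burnt)
Step 3: cell (4,3)='T' (+5 fires, +5 burnt)
Step 4: cell (4,3)='F' (+5 fires, +5 burnt)
  -> target ignites at step 4
Step 5: cell (4,3)='.' (+4 fires, +5 burnt)
Step 6: cell (4,3)='.' (+4 fires, +4 burnt)
Step 7: cell (4,3)='.' (+1 fires, +4 burnt)
Step 8: cell (4,3)='.' (+0 fires, +1 burnt)
  fire out at step 8

4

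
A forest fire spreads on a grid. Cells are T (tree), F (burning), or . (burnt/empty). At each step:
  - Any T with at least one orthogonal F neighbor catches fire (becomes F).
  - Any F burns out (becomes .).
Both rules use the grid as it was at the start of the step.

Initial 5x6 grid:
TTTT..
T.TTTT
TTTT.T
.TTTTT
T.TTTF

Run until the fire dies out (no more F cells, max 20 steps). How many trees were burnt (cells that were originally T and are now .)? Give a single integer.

Answer: 22

Derivation:
Step 1: +2 fires, +1 burnt (F count now 2)
Step 2: +3 fires, +2 burnt (F count now 3)
Step 3: +3 fires, +3 burnt (F count now 3)
Step 4: +3 fires, +3 burnt (F count now 3)
Step 5: +3 fires, +3 burnt (F count now 3)
Step 6: +3 fires, +3 burnt (F count now 3)
Step 7: +2 fires, +3 burnt (F count now 2)
Step 8: +2 fires, +2 burnt (F count now 2)
Step 9: +1 fires, +2 burnt (F count now 1)
Step 10: +0 fires, +1 burnt (F count now 0)
Fire out after step 10
Initially T: 23, now '.': 29
Total burnt (originally-T cells now '.'): 22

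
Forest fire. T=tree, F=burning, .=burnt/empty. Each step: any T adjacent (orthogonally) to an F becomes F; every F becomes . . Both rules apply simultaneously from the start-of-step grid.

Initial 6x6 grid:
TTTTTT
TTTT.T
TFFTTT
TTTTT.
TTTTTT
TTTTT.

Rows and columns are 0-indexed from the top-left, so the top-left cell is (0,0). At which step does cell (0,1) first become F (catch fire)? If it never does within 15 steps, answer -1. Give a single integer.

Step 1: cell (0,1)='T' (+6 fires, +2 burnt)
Step 2: cell (0,1)='F' (+9 fires, +6 burnt)
  -> target ignites at step 2
Step 3: cell (0,1)='.' (+8 fires, +9 burnt)
Step 4: cell (0,1)='.' (+5 fires, +8 burnt)
Step 5: cell (0,1)='.' (+3 fires, +5 burnt)
Step 6: cell (0,1)='.' (+0 fires, +3 burnt)
  fire out at step 6

2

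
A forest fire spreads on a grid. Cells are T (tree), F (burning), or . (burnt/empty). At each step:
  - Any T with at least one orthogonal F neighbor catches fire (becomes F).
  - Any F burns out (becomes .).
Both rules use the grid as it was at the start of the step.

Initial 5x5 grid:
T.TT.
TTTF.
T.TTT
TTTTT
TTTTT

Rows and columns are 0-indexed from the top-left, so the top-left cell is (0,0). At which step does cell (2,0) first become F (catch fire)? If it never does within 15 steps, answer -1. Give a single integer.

Step 1: cell (2,0)='T' (+3 fires, +1 burnt)
Step 2: cell (2,0)='T' (+5 fires, +3 burnt)
Step 3: cell (2,0)='T' (+4 fires, +5 burnt)
Step 4: cell (2,0)='F' (+5 fires, +4 burnt)
  -> target ignites at step 4
Step 5: cell (2,0)='.' (+2 fires, +5 burnt)
Step 6: cell (2,0)='.' (+1 fires, +2 burnt)
Step 7: cell (2,0)='.' (+0 fires, +1 burnt)
  fire out at step 7

4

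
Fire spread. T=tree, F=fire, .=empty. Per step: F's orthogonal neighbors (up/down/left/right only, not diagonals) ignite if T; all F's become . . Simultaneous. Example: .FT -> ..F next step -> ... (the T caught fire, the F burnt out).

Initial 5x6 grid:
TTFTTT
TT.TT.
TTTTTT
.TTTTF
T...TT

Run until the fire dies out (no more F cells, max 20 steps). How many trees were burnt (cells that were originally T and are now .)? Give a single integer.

Step 1: +5 fires, +2 burnt (F count now 5)
Step 2: +7 fires, +5 burnt (F count now 7)
Step 3: +6 fires, +7 burnt (F count now 6)
Step 4: +3 fires, +6 burnt (F count now 3)
Step 5: +0 fires, +3 burnt (F count now 0)
Fire out after step 5
Initially T: 22, now '.': 29
Total burnt (originally-T cells now '.'): 21

Answer: 21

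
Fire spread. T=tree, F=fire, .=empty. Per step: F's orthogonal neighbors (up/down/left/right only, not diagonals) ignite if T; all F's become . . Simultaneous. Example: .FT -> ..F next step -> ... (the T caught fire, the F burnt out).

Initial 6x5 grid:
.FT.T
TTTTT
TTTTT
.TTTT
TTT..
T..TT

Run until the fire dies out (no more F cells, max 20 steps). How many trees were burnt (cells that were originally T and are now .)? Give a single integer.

Answer: 20

Derivation:
Step 1: +2 fires, +1 burnt (F count now 2)
Step 2: +3 fires, +2 burnt (F count now 3)
Step 3: +4 fires, +3 burnt (F count now 4)
Step 4: +4 fires, +4 burnt (F count now 4)
Step 5: +5 fires, +4 burnt (F count now 5)
Step 6: +2 fires, +5 burnt (F count now 2)
Step 7: +0 fires, +2 burnt (F count now 0)
Fire out after step 7
Initially T: 22, now '.': 28
Total burnt (originally-T cells now '.'): 20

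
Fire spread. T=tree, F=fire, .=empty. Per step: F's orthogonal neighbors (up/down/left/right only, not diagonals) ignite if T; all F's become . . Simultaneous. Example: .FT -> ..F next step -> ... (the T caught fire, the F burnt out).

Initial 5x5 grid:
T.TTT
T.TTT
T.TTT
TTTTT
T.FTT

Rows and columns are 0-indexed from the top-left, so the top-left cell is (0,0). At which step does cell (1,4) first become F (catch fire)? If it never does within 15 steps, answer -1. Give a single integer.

Step 1: cell (1,4)='T' (+2 fires, +1 burnt)
Step 2: cell (1,4)='T' (+4 fires, +2 burnt)
Step 3: cell (1,4)='T' (+4 fires, +4 burnt)
Step 4: cell (1,4)='T' (+5 fires, +4 burnt)
Step 5: cell (1,4)='F' (+3 fires, +5 burnt)
  -> target ignites at step 5
Step 6: cell (1,4)='.' (+2 fires, +3 burnt)
Step 7: cell (1,4)='.' (+0 fires, +2 burnt)
  fire out at step 7

5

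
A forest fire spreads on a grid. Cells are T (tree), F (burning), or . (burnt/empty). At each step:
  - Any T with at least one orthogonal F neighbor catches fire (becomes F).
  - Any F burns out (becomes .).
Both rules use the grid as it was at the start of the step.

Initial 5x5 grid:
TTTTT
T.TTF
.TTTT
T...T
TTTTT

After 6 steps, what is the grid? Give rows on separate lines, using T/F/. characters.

Step 1: 3 trees catch fire, 1 burn out
  TTTTF
  T.TF.
  .TTTF
  T...T
  TTTTT
Step 2: 4 trees catch fire, 3 burn out
  TTTF.
  T.F..
  .TTF.
  T...F
  TTTTT
Step 3: 3 trees catch fire, 4 burn out
  TTF..
  T....
  .TF..
  T....
  TTTTF
Step 4: 3 trees catch fire, 3 burn out
  TF...
  T....
  .F...
  T....
  TTTF.
Step 5: 2 trees catch fire, 3 burn out
  F....
  T....
  .....
  T....
  TTF..
Step 6: 2 trees catch fire, 2 burn out
  .....
  F....
  .....
  T....
  TF...

.....
F....
.....
T....
TF...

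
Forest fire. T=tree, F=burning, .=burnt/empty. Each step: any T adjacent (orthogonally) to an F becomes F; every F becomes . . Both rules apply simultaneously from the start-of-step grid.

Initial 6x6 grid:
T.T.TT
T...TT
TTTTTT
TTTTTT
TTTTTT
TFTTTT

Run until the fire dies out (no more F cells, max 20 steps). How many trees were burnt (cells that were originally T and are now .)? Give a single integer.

Answer: 29

Derivation:
Step 1: +3 fires, +1 burnt (F count now 3)
Step 2: +4 fires, +3 burnt (F count now 4)
Step 3: +5 fires, +4 burnt (F count now 5)
Step 4: +5 fires, +5 burnt (F count now 5)
Step 5: +4 fires, +5 burnt (F count now 4)
Step 6: +3 fires, +4 burnt (F count now 3)
Step 7: +2 fires, +3 burnt (F count now 2)
Step 8: +2 fires, +2 burnt (F count now 2)
Step 9: +1 fires, +2 burnt (F count now 1)
Step 10: +0 fires, +1 burnt (F count now 0)
Fire out after step 10
Initially T: 30, now '.': 35
Total burnt (originally-T cells now '.'): 29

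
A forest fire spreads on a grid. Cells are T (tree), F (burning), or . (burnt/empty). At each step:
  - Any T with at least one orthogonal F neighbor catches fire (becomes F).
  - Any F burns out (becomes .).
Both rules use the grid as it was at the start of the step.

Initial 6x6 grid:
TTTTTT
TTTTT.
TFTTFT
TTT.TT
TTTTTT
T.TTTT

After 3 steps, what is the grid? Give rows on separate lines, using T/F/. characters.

Step 1: 8 trees catch fire, 2 burn out
  TTTTTT
  TFTTF.
  F.FF.F
  TFT.FT
  TTTTTT
  T.TTTT
Step 2: 10 trees catch fire, 8 burn out
  TFTTFT
  F.FF..
  ......
  F.F..F
  TFTTFT
  T.TTTT
Step 3: 9 trees catch fire, 10 burn out
  F.FF.F
  ......
  ......
  ......
  F.FF.F
  T.TTFT

F.FF.F
......
......
......
F.FF.F
T.TTFT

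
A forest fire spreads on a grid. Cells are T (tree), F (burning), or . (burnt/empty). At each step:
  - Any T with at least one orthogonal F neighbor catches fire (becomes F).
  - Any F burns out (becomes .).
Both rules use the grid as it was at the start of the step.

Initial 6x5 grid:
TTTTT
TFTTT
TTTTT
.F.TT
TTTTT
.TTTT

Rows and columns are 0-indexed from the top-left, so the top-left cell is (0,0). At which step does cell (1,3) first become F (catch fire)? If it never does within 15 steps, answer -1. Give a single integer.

Step 1: cell (1,3)='T' (+5 fires, +2 burnt)
Step 2: cell (1,3)='F' (+8 fires, +5 burnt)
  -> target ignites at step 2
Step 3: cell (1,3)='.' (+5 fires, +8 burnt)
Step 4: cell (1,3)='.' (+5 fires, +5 burnt)
Step 5: cell (1,3)='.' (+2 fires, +5 burnt)
Step 6: cell (1,3)='.' (+0 fires, +2 burnt)
  fire out at step 6

2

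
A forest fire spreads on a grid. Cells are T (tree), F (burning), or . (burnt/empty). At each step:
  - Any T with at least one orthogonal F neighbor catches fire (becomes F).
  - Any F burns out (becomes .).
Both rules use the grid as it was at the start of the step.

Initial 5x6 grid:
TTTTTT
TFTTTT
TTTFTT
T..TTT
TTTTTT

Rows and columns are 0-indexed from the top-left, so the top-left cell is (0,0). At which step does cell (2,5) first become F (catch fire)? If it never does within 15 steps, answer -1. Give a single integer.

Step 1: cell (2,5)='T' (+8 fires, +2 burnt)
Step 2: cell (2,5)='F' (+8 fires, +8 burnt)
  -> target ignites at step 2
Step 3: cell (2,5)='.' (+6 fires, +8 burnt)
Step 4: cell (2,5)='.' (+4 fires, +6 burnt)
Step 5: cell (2,5)='.' (+0 fires, +4 burnt)
  fire out at step 5

2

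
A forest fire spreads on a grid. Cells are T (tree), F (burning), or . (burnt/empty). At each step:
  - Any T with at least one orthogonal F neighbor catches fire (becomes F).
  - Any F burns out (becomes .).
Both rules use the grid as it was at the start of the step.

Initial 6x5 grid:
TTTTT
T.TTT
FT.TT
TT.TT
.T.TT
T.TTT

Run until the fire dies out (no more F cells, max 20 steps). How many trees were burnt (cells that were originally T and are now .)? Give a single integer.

Step 1: +3 fires, +1 burnt (F count now 3)
Step 2: +2 fires, +3 burnt (F count now 2)
Step 3: +2 fires, +2 burnt (F count now 2)
Step 4: +1 fires, +2 burnt (F count now 1)
Step 5: +2 fires, +1 burnt (F count now 2)
Step 6: +2 fires, +2 burnt (F count now 2)
Step 7: +2 fires, +2 burnt (F count now 2)
Step 8: +2 fires, +2 burnt (F count now 2)
Step 9: +2 fires, +2 burnt (F count now 2)
Step 10: +2 fires, +2 burnt (F count now 2)
Step 11: +2 fires, +2 burnt (F count now 2)
Step 12: +0 fires, +2 burnt (F count now 0)
Fire out after step 12
Initially T: 23, now '.': 29
Total burnt (originally-T cells now '.'): 22

Answer: 22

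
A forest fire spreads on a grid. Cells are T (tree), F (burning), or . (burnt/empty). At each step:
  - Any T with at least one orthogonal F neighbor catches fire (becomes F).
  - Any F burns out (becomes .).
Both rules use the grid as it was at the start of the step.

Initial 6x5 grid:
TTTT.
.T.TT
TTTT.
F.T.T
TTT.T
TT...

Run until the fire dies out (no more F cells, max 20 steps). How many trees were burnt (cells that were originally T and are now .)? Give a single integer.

Step 1: +2 fires, +1 burnt (F count now 2)
Step 2: +3 fires, +2 burnt (F count now 3)
Step 3: +4 fires, +3 burnt (F count now 4)
Step 4: +3 fires, +4 burnt (F count now 3)
Step 5: +3 fires, +3 burnt (F count now 3)
Step 6: +2 fires, +3 burnt (F count now 2)
Step 7: +0 fires, +2 burnt (F count now 0)
Fire out after step 7
Initially T: 19, now '.': 28
Total burnt (originally-T cells now '.'): 17

Answer: 17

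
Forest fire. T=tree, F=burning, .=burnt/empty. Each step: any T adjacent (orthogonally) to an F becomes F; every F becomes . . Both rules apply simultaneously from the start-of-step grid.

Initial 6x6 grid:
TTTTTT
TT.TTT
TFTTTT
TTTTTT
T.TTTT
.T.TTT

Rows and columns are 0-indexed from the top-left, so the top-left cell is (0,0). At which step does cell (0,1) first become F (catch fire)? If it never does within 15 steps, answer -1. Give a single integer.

Step 1: cell (0,1)='T' (+4 fires, +1 burnt)
Step 2: cell (0,1)='F' (+5 fires, +4 burnt)
  -> target ignites at step 2
Step 3: cell (0,1)='.' (+7 fires, +5 burnt)
Step 4: cell (0,1)='.' (+5 fires, +7 burnt)
Step 5: cell (0,1)='.' (+5 fires, +5 burnt)
Step 6: cell (0,1)='.' (+3 fires, +5 burnt)
Step 7: cell (0,1)='.' (+1 fires, +3 burnt)
Step 8: cell (0,1)='.' (+0 fires, +1 burnt)
  fire out at step 8

2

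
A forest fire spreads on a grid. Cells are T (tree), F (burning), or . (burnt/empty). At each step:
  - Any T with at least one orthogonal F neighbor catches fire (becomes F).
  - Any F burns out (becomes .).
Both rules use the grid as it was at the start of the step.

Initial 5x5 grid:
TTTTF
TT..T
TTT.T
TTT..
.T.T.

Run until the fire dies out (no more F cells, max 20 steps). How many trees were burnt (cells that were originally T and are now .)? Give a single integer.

Step 1: +2 fires, +1 burnt (F count now 2)
Step 2: +2 fires, +2 burnt (F count now 2)
Step 3: +1 fires, +2 burnt (F count now 1)
Step 4: +2 fires, +1 burnt (F count now 2)
Step 5: +2 fires, +2 burnt (F count now 2)
Step 6: +3 fires, +2 burnt (F count now 3)
Step 7: +3 fires, +3 burnt (F count now 3)
Step 8: +0 fires, +3 burnt (F count now 0)
Fire out after step 8
Initially T: 16, now '.': 24
Total burnt (originally-T cells now '.'): 15

Answer: 15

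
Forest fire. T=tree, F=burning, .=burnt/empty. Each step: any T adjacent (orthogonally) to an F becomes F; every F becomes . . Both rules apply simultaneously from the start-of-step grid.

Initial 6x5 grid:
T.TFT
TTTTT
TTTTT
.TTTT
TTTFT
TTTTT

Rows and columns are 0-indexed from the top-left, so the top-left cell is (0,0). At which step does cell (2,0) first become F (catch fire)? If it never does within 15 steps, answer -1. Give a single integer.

Step 1: cell (2,0)='T' (+7 fires, +2 burnt)
Step 2: cell (2,0)='T' (+8 fires, +7 burnt)
Step 3: cell (2,0)='T' (+6 fires, +8 burnt)
Step 4: cell (2,0)='T' (+3 fires, +6 burnt)
Step 5: cell (2,0)='F' (+2 fires, +3 burnt)
  -> target ignites at step 5
Step 6: cell (2,0)='.' (+0 fires, +2 burnt)
  fire out at step 6

5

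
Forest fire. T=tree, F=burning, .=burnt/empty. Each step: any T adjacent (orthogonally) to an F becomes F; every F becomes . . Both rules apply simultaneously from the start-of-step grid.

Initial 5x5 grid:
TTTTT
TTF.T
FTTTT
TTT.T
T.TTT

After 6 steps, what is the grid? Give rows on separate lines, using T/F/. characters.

Step 1: 6 trees catch fire, 2 burn out
  TTFTT
  FF..T
  .FFTT
  FTT.T
  T.TTT
Step 2: 7 trees catch fire, 6 burn out
  FF.FT
  ....T
  ...FT
  .FF.T
  F.TTT
Step 3: 3 trees catch fire, 7 burn out
  ....F
  ....T
  ....F
  ....T
  ..FTT
Step 4: 3 trees catch fire, 3 burn out
  .....
  ....F
  .....
  ....F
  ...FT
Step 5: 1 trees catch fire, 3 burn out
  .....
  .....
  .....
  .....
  ....F
Step 6: 0 trees catch fire, 1 burn out
  .....
  .....
  .....
  .....
  .....

.....
.....
.....
.....
.....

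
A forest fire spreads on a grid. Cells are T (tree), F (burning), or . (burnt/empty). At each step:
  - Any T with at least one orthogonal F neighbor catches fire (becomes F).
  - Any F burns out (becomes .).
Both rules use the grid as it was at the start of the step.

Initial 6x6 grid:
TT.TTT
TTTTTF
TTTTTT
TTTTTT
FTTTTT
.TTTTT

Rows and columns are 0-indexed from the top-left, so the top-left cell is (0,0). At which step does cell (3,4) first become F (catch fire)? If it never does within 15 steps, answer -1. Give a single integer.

Step 1: cell (3,4)='T' (+5 fires, +2 burnt)
Step 2: cell (3,4)='T' (+8 fires, +5 burnt)
Step 3: cell (3,4)='F' (+10 fires, +8 burnt)
  -> target ignites at step 3
Step 4: cell (3,4)='.' (+7 fires, +10 burnt)
Step 5: cell (3,4)='.' (+2 fires, +7 burnt)
Step 6: cell (3,4)='.' (+0 fires, +2 burnt)
  fire out at step 6

3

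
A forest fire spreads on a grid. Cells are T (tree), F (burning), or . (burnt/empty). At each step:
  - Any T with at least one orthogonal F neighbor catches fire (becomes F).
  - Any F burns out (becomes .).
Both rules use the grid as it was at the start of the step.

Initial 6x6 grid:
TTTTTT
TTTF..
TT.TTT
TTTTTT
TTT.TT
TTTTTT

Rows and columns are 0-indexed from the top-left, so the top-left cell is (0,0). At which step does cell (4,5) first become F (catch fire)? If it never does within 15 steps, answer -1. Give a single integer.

Step 1: cell (4,5)='T' (+3 fires, +1 burnt)
Step 2: cell (4,5)='T' (+5 fires, +3 burnt)
Step 3: cell (4,5)='T' (+7 fires, +5 burnt)
Step 4: cell (4,5)='T' (+6 fires, +7 burnt)
Step 5: cell (4,5)='F' (+5 fires, +6 burnt)
  -> target ignites at step 5
Step 6: cell (4,5)='.' (+4 fires, +5 burnt)
Step 7: cell (4,5)='.' (+1 fires, +4 burnt)
Step 8: cell (4,5)='.' (+0 fires, +1 burnt)
  fire out at step 8

5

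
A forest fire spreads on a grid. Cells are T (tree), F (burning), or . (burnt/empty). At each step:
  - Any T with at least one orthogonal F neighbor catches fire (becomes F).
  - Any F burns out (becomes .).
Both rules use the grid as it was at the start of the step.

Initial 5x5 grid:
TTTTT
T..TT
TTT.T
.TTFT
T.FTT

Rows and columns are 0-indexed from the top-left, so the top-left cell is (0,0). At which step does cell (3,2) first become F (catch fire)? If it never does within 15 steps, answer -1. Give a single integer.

Step 1: cell (3,2)='F' (+3 fires, +2 burnt)
  -> target ignites at step 1
Step 2: cell (3,2)='.' (+4 fires, +3 burnt)
Step 3: cell (3,2)='.' (+2 fires, +4 burnt)
Step 4: cell (3,2)='.' (+3 fires, +2 burnt)
Step 5: cell (3,2)='.' (+2 fires, +3 burnt)
Step 6: cell (3,2)='.' (+2 fires, +2 burnt)
Step 7: cell (3,2)='.' (+1 fires, +2 burnt)
Step 8: cell (3,2)='.' (+0 fires, +1 burnt)
  fire out at step 8

1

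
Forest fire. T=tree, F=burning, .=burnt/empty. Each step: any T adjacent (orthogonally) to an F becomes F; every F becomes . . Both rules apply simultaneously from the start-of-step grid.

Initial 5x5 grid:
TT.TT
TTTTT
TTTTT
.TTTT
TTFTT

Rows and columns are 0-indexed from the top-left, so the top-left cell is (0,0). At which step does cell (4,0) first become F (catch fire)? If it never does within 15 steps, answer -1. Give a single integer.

Step 1: cell (4,0)='T' (+3 fires, +1 burnt)
Step 2: cell (4,0)='F' (+5 fires, +3 burnt)
  -> target ignites at step 2
Step 3: cell (4,0)='.' (+4 fires, +5 burnt)
Step 4: cell (4,0)='.' (+4 fires, +4 burnt)
Step 5: cell (4,0)='.' (+4 fires, +4 burnt)
Step 6: cell (4,0)='.' (+2 fires, +4 burnt)
Step 7: cell (4,0)='.' (+0 fires, +2 burnt)
  fire out at step 7

2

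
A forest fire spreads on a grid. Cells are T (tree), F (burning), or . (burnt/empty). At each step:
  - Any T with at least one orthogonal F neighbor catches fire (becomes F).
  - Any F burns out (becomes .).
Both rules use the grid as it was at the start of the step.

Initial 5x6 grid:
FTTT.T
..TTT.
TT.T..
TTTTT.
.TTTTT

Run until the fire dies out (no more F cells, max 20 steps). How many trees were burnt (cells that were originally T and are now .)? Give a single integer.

Answer: 19

Derivation:
Step 1: +1 fires, +1 burnt (F count now 1)
Step 2: +1 fires, +1 burnt (F count now 1)
Step 3: +2 fires, +1 burnt (F count now 2)
Step 4: +1 fires, +2 burnt (F count now 1)
Step 5: +2 fires, +1 burnt (F count now 2)
Step 6: +1 fires, +2 burnt (F count now 1)
Step 7: +3 fires, +1 burnt (F count now 3)
Step 8: +3 fires, +3 burnt (F count now 3)
Step 9: +4 fires, +3 burnt (F count now 4)
Step 10: +1 fires, +4 burnt (F count now 1)
Step 11: +0 fires, +1 burnt (F count now 0)
Fire out after step 11
Initially T: 20, now '.': 29
Total burnt (originally-T cells now '.'): 19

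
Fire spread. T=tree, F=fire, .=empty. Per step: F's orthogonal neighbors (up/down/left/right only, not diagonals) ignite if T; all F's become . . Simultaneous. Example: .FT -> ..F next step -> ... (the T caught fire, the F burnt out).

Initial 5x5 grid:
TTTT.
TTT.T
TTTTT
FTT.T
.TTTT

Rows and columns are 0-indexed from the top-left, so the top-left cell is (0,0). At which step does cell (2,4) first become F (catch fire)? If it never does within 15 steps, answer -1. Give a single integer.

Step 1: cell (2,4)='T' (+2 fires, +1 burnt)
Step 2: cell (2,4)='T' (+4 fires, +2 burnt)
Step 3: cell (2,4)='T' (+4 fires, +4 burnt)
Step 4: cell (2,4)='T' (+4 fires, +4 burnt)
Step 5: cell (2,4)='F' (+3 fires, +4 burnt)
  -> target ignites at step 5
Step 6: cell (2,4)='.' (+3 fires, +3 burnt)
Step 7: cell (2,4)='.' (+0 fires, +3 burnt)
  fire out at step 7

5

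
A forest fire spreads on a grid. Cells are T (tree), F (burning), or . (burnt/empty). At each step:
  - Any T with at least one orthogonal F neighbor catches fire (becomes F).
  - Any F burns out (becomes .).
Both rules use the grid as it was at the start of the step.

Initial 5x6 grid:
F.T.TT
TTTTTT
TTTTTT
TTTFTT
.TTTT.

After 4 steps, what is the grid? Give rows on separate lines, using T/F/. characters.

Step 1: 5 trees catch fire, 2 burn out
  ..T.TT
  FTTTTT
  TTTFTT
  TTF.FT
  .TTFT.
Step 2: 9 trees catch fire, 5 burn out
  ..T.TT
  .FTFTT
  FTF.FT
  TF...F
  .TF.F.
Step 3: 6 trees catch fire, 9 burn out
  ..T.TT
  ..F.FT
  .F...F
  F.....
  .F....
Step 4: 3 trees catch fire, 6 burn out
  ..F.FT
  .....F
  ......
  ......
  ......

..F.FT
.....F
......
......
......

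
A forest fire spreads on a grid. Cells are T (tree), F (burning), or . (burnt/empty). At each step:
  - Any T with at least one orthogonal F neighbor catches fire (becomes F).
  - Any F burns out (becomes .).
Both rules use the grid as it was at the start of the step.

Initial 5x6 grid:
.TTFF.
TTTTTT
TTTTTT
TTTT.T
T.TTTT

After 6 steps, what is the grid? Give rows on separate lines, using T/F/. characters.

Step 1: 3 trees catch fire, 2 burn out
  .TF...
  TTTFFT
  TTTTTT
  TTTT.T
  T.TTTT
Step 2: 5 trees catch fire, 3 burn out
  .F....
  TTF..F
  TTTFFT
  TTTT.T
  T.TTTT
Step 3: 4 trees catch fire, 5 burn out
  ......
  TF....
  TTF..F
  TTTF.T
  T.TTTT
Step 4: 5 trees catch fire, 4 burn out
  ......
  F.....
  TF....
  TTF..F
  T.TFTT
Step 5: 5 trees catch fire, 5 burn out
  ......
  ......
  F.....
  TF....
  T.F.FF
Step 6: 1 trees catch fire, 5 burn out
  ......
  ......
  ......
  F.....
  T.....

......
......
......
F.....
T.....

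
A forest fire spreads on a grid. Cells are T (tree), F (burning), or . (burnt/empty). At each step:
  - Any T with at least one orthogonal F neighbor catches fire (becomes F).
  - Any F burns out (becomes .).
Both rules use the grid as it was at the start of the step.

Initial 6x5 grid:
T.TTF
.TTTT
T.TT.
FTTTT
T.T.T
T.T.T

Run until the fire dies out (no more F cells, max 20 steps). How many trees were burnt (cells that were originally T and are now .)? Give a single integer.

Answer: 19

Derivation:
Step 1: +5 fires, +2 burnt (F count now 5)
Step 2: +4 fires, +5 burnt (F count now 4)
Step 3: +5 fires, +4 burnt (F count now 5)
Step 4: +3 fires, +5 burnt (F count now 3)
Step 5: +1 fires, +3 burnt (F count now 1)
Step 6: +1 fires, +1 burnt (F count now 1)
Step 7: +0 fires, +1 burnt (F count now 0)
Fire out after step 7
Initially T: 20, now '.': 29
Total burnt (originally-T cells now '.'): 19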